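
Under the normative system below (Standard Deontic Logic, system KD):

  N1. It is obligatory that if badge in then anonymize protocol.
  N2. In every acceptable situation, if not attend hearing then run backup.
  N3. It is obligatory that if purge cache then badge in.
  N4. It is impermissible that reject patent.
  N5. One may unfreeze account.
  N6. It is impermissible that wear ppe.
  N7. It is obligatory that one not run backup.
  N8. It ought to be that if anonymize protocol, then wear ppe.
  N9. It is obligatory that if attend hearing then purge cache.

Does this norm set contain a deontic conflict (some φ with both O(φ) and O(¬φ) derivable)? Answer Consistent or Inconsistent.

Inconsistent

Premise 6 is F(wear_ppe), i.e. O(¬wear_ppe).
The contrapositive of premise 8 (O(anonymize_protocol → wear_ppe)) is O(¬wear_ppe → ¬anonymize_protocol), and O(¬wear_ppe) is already established, so O(¬anonymize_protocol).
The contrapositive of premise 1 (O(badge_in → anonymize_protocol)) is O(¬anonymize_protocol → ¬badge_in), and O(¬anonymize_protocol) is already established, so O(¬badge_in).
Premise 3 is O(purge_cache → badge_in); contrapositively O(¬badge_in → ¬purge_cache). Since O(¬badge_in) holds, K gives O(¬purge_cache).
Premise 9, O(attend_hearing → purge_cache), contraposes to O(¬purge_cache → ¬attend_hearing); with O(¬purge_cache) we get O(¬attend_hearing).
With premise 2, O(¬attend_hearing → run_backup), the K-axiom yields O(run_backup).
Yet premise 7 states O(¬run_backup).
We now have both O(run_backup) and O(¬run_backup) — run_backup is simultaneously obligatory and forbidden, violating the D-axiom.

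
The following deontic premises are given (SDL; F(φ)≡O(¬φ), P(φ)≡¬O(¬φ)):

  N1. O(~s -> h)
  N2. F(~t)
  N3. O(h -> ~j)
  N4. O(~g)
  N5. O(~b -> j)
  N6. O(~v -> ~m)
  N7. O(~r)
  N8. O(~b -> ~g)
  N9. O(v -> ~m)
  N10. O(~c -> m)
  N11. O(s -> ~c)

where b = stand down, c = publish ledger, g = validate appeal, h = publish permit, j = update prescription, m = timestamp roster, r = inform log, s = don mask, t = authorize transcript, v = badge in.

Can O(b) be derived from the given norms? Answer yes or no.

Premises 6 and 9 are O(~v -> ~m) and O(v -> ~m); every ideal world satisfies ~v or v, so in either case ~m holds — hence O(~m).
Premise 10, O(~c -> m), contraposes to O(~m -> c); with O(~m) we get O(c).
The contrapositive of premise 11 (O(s -> ~c)) is O(c -> ~s), and O(c) is already established, so O(~s).
From O(~s) and premise 1, O(~s -> h), we obtain O(h).
Applying K to premise 3 (O(h -> ~j)) and O(h) yields O(~j).
Premise 5, O(~b -> j), contraposes to O(~j -> b); with O(~j) we get O(b).
Premises 2, 4, 7, 8 do not contribute to this derivation.
So O(b) follows.

Yes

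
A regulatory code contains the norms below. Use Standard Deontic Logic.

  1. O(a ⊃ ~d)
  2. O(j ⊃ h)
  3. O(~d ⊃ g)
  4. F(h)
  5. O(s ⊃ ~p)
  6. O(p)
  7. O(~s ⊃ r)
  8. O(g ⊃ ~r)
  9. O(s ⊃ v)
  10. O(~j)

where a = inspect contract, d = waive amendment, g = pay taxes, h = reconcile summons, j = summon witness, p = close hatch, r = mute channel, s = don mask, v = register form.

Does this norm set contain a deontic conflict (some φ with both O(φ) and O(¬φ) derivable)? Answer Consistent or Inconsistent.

Premise 2 is O(j ⊃ h), but O(j) is not derivable from the premises, so it does not yield O(h).
So O(h) is not derivable, and the apparent clash with O(~h) does not arise.
A world satisfying every obligation exists (e.g. a=false, d=true, g=false, h=false, j=false, p=true, r=true, s=false, v=false); no atom is both obligatory and forbidden, so the set is consistent.

Consistent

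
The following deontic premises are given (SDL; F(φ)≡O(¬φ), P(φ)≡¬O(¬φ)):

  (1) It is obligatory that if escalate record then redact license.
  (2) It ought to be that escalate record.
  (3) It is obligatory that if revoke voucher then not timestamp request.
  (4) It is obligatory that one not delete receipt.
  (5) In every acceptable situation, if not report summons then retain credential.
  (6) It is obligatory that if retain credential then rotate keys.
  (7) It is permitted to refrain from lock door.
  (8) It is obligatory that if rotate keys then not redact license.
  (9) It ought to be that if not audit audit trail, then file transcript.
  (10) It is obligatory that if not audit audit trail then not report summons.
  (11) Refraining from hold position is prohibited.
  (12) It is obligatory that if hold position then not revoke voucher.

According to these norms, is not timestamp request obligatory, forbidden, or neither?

Neither

Premise 3 is O(revoke_voucher → ¬timestamp_request), but O(revoke_voucher) is not derivable from the premises, so it does not yield O(¬timestamp_request).
No premise or chain of K-axiom applications forces O(¬timestamp_request), and none forces O(timestamp_request). So ¬timestamp_request is neither obligatory nor forbidden under these norms.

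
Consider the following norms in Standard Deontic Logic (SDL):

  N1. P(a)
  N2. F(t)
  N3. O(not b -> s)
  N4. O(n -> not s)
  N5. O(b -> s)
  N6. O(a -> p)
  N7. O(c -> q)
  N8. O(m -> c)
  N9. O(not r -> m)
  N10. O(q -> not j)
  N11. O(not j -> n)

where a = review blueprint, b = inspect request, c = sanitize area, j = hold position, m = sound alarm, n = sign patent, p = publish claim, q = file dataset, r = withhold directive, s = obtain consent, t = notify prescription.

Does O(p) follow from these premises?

No

Premise 6 is O(a -> p), but O(a) is not derivable from the premises (the permission P(a) asserts only not O(not a), not O(a)), so it does not yield O(p).
No other premise forces O(p). An ideal world satisfying every premise can still have p false, so O(p) is not derivable.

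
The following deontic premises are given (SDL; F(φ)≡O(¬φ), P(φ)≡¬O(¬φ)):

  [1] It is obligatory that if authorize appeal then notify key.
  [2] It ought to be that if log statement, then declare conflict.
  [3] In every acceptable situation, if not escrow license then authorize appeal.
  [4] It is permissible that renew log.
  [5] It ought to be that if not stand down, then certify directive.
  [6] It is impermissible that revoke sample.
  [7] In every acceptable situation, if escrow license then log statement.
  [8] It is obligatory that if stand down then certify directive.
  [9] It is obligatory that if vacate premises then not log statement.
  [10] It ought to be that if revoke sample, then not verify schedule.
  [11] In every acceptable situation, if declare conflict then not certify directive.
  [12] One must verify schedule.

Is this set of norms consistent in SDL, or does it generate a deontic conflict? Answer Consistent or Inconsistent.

Premise 10 is O(revoke_sample → ¬verify_schedule), but O(revoke_sample) is not derivable from the premises, so it does not yield O(¬verify_schedule).
So O(¬verify_schedule) is not derivable, and the apparent clash with O(verify_schedule) does not arise.
A world satisfying every obligation exists (e.g. authorize_appeal=true, certify_directive=true, declare_conflict=false, escrow_license=false, log_statement=false, notify_key=true, renew_log=false, revoke_sample=false, stand_down=false, vacate_premises=false, verify_schedule=true); no atom is both obligatory and forbidden, so the set is consistent.

Consistent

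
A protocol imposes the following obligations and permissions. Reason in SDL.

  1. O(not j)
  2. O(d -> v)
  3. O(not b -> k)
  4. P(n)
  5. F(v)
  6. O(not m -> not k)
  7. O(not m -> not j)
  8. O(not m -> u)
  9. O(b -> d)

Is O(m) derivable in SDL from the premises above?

Premise 5, F(v), is equivalent to O(not v).
Premise 2, O(d -> v), contraposes to O(not v -> not d); with O(not v) we get O(not d).
Premise 9, O(b -> d), contraposes to O(not d -> not b); with O(not d) we get O(not b).
Premise 3 is O(not b -> k); since O(not b), deontic closure gives O(k).
Premise 6, O(not m -> not k), contraposes to O(k -> m); with O(k) we get O(m).
Premises 1, 4, 7, 8 do not contribute to this derivation.
So O(m) follows.

Yes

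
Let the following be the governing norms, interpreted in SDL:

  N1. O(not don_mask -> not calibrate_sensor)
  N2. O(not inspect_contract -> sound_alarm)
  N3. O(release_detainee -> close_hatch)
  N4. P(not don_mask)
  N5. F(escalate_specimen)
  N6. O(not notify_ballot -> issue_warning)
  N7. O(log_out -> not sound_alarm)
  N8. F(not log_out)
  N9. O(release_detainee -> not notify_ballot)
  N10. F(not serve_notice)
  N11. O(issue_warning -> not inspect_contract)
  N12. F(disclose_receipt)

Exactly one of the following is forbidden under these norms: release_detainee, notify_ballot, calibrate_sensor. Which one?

release_detainee

Premise 8 is F(not log_out), i.e. O(log_out).
Applying K to premise 7 (O(log_out -> not sound_alarm)) and O(log_out) yields O(not sound_alarm).
Premise 2 is O(not inspect_contract -> sound_alarm); contrapositively O(not sound_alarm -> inspect_contract). Since O(not sound_alarm) holds, K gives O(inspect_contract).
Premise 11, O(issue_warning -> not inspect_contract), contraposes to O(inspect_contract -> not issue_warning); with O(inspect_contract) we get O(not issue_warning).
The contrapositive of premise 6 (O(not notify_ballot -> issue_warning)) is O(not issue_warning -> notify_ballot), and O(not issue_warning) is already established, so O(notify_ballot).
Premise 9 is O(release_detainee -> not notify_ballot); contrapositively O(notify_ballot -> not release_detainee). Since O(notify_ballot) holds, K gives O(not release_detainee).
So O(not release_detainee) holds, i.e. release_detainee is forbidden. None of the other listed options is forbidden under the premises.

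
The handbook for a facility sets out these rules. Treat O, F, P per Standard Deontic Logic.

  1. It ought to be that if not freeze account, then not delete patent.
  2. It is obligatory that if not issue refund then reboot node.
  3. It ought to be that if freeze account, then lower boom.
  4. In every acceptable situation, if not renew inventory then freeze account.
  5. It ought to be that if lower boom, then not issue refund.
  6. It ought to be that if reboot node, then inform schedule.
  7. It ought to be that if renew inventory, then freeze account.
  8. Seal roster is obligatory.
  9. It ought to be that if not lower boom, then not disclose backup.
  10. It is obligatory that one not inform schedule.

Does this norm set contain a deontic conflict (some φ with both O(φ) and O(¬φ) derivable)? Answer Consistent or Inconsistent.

Premises 7 and 4 cover both cases: O(renew_inventory → freeze_account) and O(¬renew_inventory → freeze_account). Since renew_inventory ∨ ¬renew_inventory is a tautology, O(freeze_account) follows.
With premise 3, O(freeze_account → lower_boom), the K-axiom yields O(lower_boom).
From O(lower_boom) and premise 5, O(lower_boom → ¬issue_refund), we obtain O(¬issue_refund).
With premise 2, O(¬issue_refund → reboot_node), the K-axiom yields O(reboot_node).
With premise 6, O(reboot_node → inform_schedule), the K-axiom yields O(inform_schedule).
But premise 10 directly asserts O(¬inform_schedule).
We now have both O(inform_schedule) and O(¬inform_schedule) — inform_schedule is simultaneously obligatory and forbidden, violating the D-axiom.

Inconsistent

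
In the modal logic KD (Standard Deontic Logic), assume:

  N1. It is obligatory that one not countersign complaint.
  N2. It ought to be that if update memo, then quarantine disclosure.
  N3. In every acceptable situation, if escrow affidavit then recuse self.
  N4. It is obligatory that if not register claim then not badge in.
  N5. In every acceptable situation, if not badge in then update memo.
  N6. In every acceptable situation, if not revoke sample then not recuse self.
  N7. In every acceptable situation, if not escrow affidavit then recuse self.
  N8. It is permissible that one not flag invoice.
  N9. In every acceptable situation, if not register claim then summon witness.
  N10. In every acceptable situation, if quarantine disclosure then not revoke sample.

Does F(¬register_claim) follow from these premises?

Premises 7 and 3 are O(¬escrow_affidavit → recuse_self) and O(escrow_affidavit → recuse_self); every ideal world satisfies ¬escrow_affidavit or escrow_affidavit, so in either case recuse_self holds — hence O(recuse_self).
Premise 6, O(¬revoke_sample → ¬recuse_self), contraposes to O(recuse_self → revoke_sample); with O(recuse_self) we get O(revoke_sample).
The contrapositive of premise 10 (O(quarantine_disclosure → ¬revoke_sample)) is O(revoke_sample → ¬quarantine_disclosure), and O(revoke_sample) is already established, so O(¬quarantine_disclosure).
Premise 2, O(update_memo → quarantine_disclosure), contraposes to O(¬quarantine_disclosure → ¬update_memo); with O(¬quarantine_disclosure) we get O(¬update_memo).
Premise 5, O(¬badge_in → update_memo), contraposes to O(¬update_memo → badge_in); with O(¬update_memo) we get O(badge_in).
Premise 4 is O(¬register_claim → ¬badge_in); contrapositively O(badge_in → register_claim). Since O(badge_in) holds, K gives O(register_claim).
Premises 1, 8, 9 do not contribute to this derivation.
So O(register_claim) holds, i.e. F(¬register_claim). The claim follows.

Yes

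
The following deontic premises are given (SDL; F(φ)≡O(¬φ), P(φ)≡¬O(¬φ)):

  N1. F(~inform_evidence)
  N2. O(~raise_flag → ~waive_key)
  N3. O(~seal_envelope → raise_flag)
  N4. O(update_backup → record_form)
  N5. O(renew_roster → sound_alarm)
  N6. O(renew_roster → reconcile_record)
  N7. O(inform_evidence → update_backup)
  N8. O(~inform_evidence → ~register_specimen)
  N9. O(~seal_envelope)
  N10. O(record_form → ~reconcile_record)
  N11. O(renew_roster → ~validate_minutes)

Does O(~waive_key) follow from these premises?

No

Premise 2 is O(~raise_flag → ~waive_key), but O(~raise_flag) is not derivable from the premises, so it does not yield O(~waive_key).
No other premise forces O(~waive_key). An ideal world satisfying every premise can still have ~waive_key false, so O(~waive_key) is not derivable.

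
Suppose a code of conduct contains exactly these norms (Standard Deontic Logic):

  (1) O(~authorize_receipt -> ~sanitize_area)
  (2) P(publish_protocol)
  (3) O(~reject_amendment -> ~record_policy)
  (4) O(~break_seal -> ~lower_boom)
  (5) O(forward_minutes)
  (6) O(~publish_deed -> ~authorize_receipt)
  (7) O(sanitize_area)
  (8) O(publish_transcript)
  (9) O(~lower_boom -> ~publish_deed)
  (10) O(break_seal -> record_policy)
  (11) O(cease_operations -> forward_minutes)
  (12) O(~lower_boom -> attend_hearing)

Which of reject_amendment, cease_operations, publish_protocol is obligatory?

reject_amendment

Premise 7 gives O(sanitize_area).
Premise 1, O(~authorize_receipt -> ~sanitize_area), contraposes to O(sanitize_area -> authorize_receipt); with O(sanitize_area) we get O(authorize_receipt).
Premise 6, O(~publish_deed -> ~authorize_receipt), contraposes to O(authorize_receipt -> publish_deed); with O(authorize_receipt) we get O(publish_deed).
Premise 9 is O(~lower_boom -> ~publish_deed); contrapositively O(publish_deed -> lower_boom). Since O(publish_deed) holds, K gives O(lower_boom).
Premise 4, O(~break_seal -> ~lower_boom), contraposes to O(lower_boom -> break_seal); with O(lower_boom) we get O(break_seal).
From O(break_seal) and premise 10, O(break_seal -> record_policy), we obtain O(record_policy).
The contrapositive of premise 3 (O(~reject_amendment -> ~record_policy)) is O(record_policy -> reject_amendment), and O(record_policy) is already established, so O(reject_amendment).
So O(reject_amendment) holds — reject_amendment is obligatory. None of the other listed options is made obligatory by any chain of premises.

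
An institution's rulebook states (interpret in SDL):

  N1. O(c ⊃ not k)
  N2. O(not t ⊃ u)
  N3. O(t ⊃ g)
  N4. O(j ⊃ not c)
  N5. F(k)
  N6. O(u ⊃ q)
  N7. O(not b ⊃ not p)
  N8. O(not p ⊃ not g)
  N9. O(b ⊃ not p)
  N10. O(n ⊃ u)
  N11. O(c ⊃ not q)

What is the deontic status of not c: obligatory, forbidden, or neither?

Premises 7 and 9 are O(not b ⊃ not p) and O(b ⊃ not p); every ideal world satisfies not b or b, so in either case not p holds — hence O(not p).
With premise 8, O(not p ⊃ not g), the K-axiom yields O(not g).
Premise 3, O(t ⊃ g), contraposes to O(not g ⊃ not t); with O(not g) we get O(not t).
From O(not t) and premise 2, O(not t ⊃ u), we obtain O(u).
Premise 6 is O(u ⊃ q); since O(u), deontic closure gives O(q).
Premise 11, O(c ⊃ not q), contraposes to O(q ⊃ not c); with O(q) we get O(not c).
Premises 1, 4, 5, 10 do not contribute to this derivation.
Hence not c is obligatory.

Obligatory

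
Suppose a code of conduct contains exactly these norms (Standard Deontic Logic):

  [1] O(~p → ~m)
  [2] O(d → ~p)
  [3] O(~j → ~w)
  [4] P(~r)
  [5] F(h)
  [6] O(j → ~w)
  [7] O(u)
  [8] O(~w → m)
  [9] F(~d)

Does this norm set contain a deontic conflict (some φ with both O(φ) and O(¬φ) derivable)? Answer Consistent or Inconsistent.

Premises 3 and 6 cover both cases: O(~j → ~w) and O(j → ~w). Since ~j ∨ j is a tautology, O(~w) follows.
Applying K to premise 8 (O(~w → m)) and O(~w) yields O(m).
The contrapositive of premise 1 (O(~p → ~m)) is O(m → p), and O(m) is already established, so O(p).
Premise 2 is O(d → ~p); contrapositively O(p → ~d). Since O(p) holds, K gives O(~d).
However, F(~d) at premise 9 amounts to O(d).
We now have both O(~d) and O(d) — d is simultaneously obligatory and forbidden, violating the D-axiom.

Inconsistent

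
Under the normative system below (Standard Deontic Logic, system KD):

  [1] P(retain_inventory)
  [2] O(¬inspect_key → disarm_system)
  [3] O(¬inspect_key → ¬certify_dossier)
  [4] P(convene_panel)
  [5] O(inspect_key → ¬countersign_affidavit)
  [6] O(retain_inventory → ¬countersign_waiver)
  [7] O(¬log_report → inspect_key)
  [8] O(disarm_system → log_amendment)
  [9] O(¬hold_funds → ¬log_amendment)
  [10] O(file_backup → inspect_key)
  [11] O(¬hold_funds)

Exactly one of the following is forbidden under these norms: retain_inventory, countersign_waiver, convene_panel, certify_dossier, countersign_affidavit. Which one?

countersign_affidavit

Premise 11 gives O(¬hold_funds).
With premise 9, O(¬hold_funds → ¬log_amendment), the K-axiom yields O(¬log_amendment).
Premise 8 is O(disarm_system → log_amendment); contrapositively O(¬log_amendment → ¬disarm_system). Since O(¬log_amendment) holds, K gives O(¬disarm_system).
Premise 2 is O(¬inspect_key → disarm_system); contrapositively O(¬disarm_system → inspect_key). Since O(¬disarm_system) holds, K gives O(inspect_key).
With premise 5, O(inspect_key → ¬countersign_affidavit), the K-axiom yields O(¬countersign_affidavit).
So O(¬countersign_affidavit) holds, i.e. countersign_affidavit is forbidden. None of the other listed options is forbidden under the premises.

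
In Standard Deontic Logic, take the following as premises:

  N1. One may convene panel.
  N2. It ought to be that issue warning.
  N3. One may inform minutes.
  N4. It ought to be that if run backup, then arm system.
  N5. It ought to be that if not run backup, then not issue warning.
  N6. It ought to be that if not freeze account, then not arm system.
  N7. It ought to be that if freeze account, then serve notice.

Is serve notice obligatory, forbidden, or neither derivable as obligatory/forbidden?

Premise 2 gives O(issue_warning).
The contrapositive of premise 5 (O(¬run_backup → ¬issue_warning)) is O(issue_warning → run_backup), and O(issue_warning) is already established, so O(run_backup).
With premise 4, O(run_backup → arm_system), the K-axiom yields O(arm_system).
The contrapositive of premise 6 (O(¬freeze_account → ¬arm_system)) is O(arm_system → freeze_account), and O(arm_system) is already established, so O(freeze_account).
Applying K to premise 7 (O(freeze_account → serve_notice)) and O(freeze_account) yields O(serve_notice).
Premises 1, 3 do not contribute to this derivation.
Hence serve_notice is obligatory.

Obligatory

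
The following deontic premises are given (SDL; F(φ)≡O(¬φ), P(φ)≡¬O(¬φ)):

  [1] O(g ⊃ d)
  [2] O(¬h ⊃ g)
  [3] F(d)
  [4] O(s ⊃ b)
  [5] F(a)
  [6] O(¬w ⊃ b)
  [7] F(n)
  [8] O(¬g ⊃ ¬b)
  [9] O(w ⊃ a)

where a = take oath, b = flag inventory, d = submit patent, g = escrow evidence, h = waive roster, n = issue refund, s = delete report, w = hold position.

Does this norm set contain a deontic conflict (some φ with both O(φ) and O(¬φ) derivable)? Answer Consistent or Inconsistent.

Premise 5 is F(a), i.e. O(¬a).
Premise 9, O(w ⊃ a), contraposes to O(¬a ⊃ ¬w); with O(¬a) we get O(¬w).
Premise 6 is O(¬w ⊃ b); since O(¬w), deontic closure gives O(b).
Premise 8, O(¬g ⊃ ¬b), contraposes to O(b ⊃ g); with O(b) we get O(g).
From O(g) and premise 1, O(g ⊃ d), we obtain O(d).
Yet premise 3 is F(d), i.e. O(¬d).
We now have both O(d) and O(¬d) — d is simultaneously obligatory and forbidden, violating the D-axiom.

Inconsistent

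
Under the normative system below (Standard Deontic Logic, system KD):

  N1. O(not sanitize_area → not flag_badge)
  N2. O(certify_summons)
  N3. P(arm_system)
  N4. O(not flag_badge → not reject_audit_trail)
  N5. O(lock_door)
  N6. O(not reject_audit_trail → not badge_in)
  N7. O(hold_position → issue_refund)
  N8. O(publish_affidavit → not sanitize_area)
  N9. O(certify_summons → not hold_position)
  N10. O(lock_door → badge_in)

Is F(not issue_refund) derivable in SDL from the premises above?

Premise 7 is O(hold_position → issue_refund), but O(hold_position) is not derivable from the premises, so it does not yield O(issue_refund).
No other premise forces O(issue_refund). An ideal world satisfying every premise can still have not issue_refund true, so F(not issue_refund) is not derivable.

No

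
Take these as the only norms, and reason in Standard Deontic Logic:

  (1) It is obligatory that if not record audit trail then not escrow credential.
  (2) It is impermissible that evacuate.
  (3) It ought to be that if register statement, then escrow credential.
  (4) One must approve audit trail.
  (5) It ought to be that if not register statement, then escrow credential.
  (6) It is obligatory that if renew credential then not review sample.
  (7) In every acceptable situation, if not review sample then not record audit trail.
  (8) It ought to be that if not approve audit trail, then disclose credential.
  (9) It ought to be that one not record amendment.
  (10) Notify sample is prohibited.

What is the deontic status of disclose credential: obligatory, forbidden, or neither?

Neither

Premise 8 is O(¬approve_audit_trail → disclose_credential), but O(¬approve_audit_trail) is not derivable from the premises, so it does not yield O(disclose_credential).
No premise or chain of K-axiom applications forces O(disclose_credential), and none forces O(¬disclose_credential). So disclose_credential is neither obligatory nor forbidden under these norms.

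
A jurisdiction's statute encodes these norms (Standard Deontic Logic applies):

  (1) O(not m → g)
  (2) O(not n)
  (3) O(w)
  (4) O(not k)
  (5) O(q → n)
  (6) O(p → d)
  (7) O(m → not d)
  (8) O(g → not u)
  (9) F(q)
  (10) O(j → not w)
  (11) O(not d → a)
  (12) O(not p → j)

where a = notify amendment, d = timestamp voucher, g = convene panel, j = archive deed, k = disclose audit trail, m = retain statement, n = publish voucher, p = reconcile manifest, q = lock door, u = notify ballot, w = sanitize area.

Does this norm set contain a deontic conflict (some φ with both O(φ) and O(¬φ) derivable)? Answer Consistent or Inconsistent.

Premise 5 is O(q → n), but O(q) is not derivable from the premises, so it does not yield O(n).
So O(n) is not derivable, and the apparent clash with O(not n) does not arise.
A world satisfying every obligation exists (e.g. a=false, d=true, g=true, j=false, k=false, m=false, n=false, p=true, q=false, u=false, w=true); no atom is both obligatory and forbidden, so the set is consistent.

Consistent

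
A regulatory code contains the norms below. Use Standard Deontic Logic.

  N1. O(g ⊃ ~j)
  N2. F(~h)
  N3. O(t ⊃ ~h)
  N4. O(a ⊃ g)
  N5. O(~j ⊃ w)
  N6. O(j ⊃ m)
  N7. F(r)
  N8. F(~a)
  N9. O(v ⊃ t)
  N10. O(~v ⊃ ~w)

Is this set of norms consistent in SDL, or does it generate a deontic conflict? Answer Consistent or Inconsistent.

Inconsistent

F(~a) at premise 8 means O(a).
From O(a) and premise 4, O(a ⊃ g), we obtain O(g).
From O(g) and premise 1, O(g ⊃ ~j), we obtain O(~j).
Premise 5 is O(~j ⊃ w); since O(~j), deontic closure gives O(w).
Premise 10 is O(~v ⊃ ~w); contrapositively O(w ⊃ v). Since O(w) holds, K gives O(v).
Applying K to premise 9 (O(v ⊃ t)) and O(v) yields O(t).
From O(t) and premise 3, O(t ⊃ ~h), we obtain O(~h).
Yet premise 2 is F(~h), i.e. O(h).
We now have both O(~h) and O(h) — h is simultaneously obligatory and forbidden, violating the D-axiom.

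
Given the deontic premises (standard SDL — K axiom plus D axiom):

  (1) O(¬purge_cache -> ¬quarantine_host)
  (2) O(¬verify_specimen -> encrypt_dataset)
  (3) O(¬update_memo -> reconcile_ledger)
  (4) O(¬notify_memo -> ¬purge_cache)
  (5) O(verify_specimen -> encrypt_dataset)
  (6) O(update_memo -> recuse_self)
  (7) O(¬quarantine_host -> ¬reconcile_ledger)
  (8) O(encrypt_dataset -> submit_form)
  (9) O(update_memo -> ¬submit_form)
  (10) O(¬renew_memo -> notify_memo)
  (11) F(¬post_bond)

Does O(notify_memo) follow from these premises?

Premises 5 and 2 cover both cases: O(verify_specimen -> encrypt_dataset) and O(¬verify_specimen -> encrypt_dataset). Since verify_specimen ∨ ¬verify_specimen is a tautology, O(encrypt_dataset) follows.
Applying K to premise 8 (O(encrypt_dataset -> submit_form)) and O(encrypt_dataset) yields O(submit_form).
Premise 9, O(update_memo -> ¬submit_form), contraposes to O(submit_form -> ¬update_memo); with O(submit_form) we get O(¬update_memo).
From O(¬update_memo) and premise 3, O(¬update_memo -> reconcile_ledger), we obtain O(reconcile_ledger).
The contrapositive of premise 7 (O(¬quarantine_host -> ¬reconcile_ledger)) is O(reconcile_ledger -> quarantine_host), and O(reconcile_ledger) is already established, so O(quarantine_host).
The contrapositive of premise 1 (O(¬purge_cache -> ¬quarantine_host)) is O(quarantine_host -> purge_cache), and O(quarantine_host) is already established, so O(purge_cache).
Premise 4 is O(¬notify_memo -> ¬purge_cache); contrapositively O(purge_cache -> notify_memo). Since O(purge_cache) holds, K gives O(notify_memo).
Premises 6, 10, 11 do not contribute to this derivation.
So O(notify_memo) follows.

Yes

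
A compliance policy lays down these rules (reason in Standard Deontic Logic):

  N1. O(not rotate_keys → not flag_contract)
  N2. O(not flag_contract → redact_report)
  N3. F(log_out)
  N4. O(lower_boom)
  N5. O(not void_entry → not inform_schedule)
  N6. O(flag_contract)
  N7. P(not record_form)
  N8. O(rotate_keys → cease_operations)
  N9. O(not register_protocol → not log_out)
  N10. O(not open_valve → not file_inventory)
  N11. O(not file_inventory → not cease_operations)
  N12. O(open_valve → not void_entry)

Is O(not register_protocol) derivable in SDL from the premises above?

Premise 9 is O(not register_protocol → not log_out); even if O(not log_out) held, inferring O(not register_protocol) would be affirming the consequent — invalid.
No other premise forces O(not register_protocol). An ideal world satisfying every premise can still have not register_protocol false, so O(not register_protocol) is not derivable.

No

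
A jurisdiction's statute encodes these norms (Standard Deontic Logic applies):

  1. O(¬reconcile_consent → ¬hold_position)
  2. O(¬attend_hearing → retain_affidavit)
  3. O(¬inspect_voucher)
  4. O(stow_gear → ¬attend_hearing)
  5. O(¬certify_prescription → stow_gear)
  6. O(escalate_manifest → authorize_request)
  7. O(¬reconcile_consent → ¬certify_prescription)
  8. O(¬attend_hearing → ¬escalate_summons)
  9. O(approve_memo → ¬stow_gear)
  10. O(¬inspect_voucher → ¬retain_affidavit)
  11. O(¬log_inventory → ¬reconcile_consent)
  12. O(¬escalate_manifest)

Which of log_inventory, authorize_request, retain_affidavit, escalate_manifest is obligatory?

log_inventory

From premise 3 we have O(¬inspect_voucher).
Applying K to premise 10 (O(¬inspect_voucher → ¬retain_affidavit)) and O(¬inspect_voucher) yields O(¬retain_affidavit).
Premise 2, O(¬attend_hearing → retain_affidavit), contraposes to O(¬retain_affidavit → attend_hearing); with O(¬retain_affidavit) we get O(attend_hearing).
Premise 4 is O(stow_gear → ¬attend_hearing); contrapositively O(attend_hearing → ¬stow_gear). Since O(attend_hearing) holds, K gives O(¬stow_gear).
The contrapositive of premise 5 (O(¬certify_prescription → stow_gear)) is O(¬stow_gear → certify_prescription), and O(¬stow_gear) is already established, so O(certify_prescription).
Premise 7, O(¬reconcile_consent → ¬certify_prescription), contraposes to O(certify_prescription → reconcile_consent); with O(certify_prescription) we get O(reconcile_consent).
The contrapositive of premise 11 (O(¬log_inventory → ¬reconcile_consent)) is O(reconcile_consent → log_inventory), and O(reconcile_consent) is already established, so O(log_inventory).
So O(log_inventory) holds — log_inventory is obligatory. None of the other listed options is made obligatory by any chain of premises.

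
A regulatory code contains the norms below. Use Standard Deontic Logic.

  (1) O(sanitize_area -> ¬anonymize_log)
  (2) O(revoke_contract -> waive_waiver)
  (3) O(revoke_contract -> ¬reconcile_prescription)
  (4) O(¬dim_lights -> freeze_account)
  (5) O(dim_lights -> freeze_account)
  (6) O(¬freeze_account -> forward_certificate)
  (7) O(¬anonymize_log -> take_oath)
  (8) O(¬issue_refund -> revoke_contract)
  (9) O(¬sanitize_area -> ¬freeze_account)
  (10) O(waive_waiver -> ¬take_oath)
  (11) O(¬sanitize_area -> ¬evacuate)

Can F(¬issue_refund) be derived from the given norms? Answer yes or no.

Premises 4 and 5 are O(¬dim_lights -> freeze_account) and O(dim_lights -> freeze_account); every ideal world satisfies ¬dim_lights or dim_lights, so in either case freeze_account holds — hence O(freeze_account).
Premise 9, O(¬sanitize_area -> ¬freeze_account), contraposes to O(freeze_account -> sanitize_area); with O(freeze_account) we get O(sanitize_area).
From O(sanitize_area) and premise 1, O(sanitize_area -> ¬anonymize_log), we obtain O(¬anonymize_log).
With premise 7, O(¬anonymize_log -> take_oath), the K-axiom yields O(take_oath).
Premise 10 is O(waive_waiver -> ¬take_oath); contrapositively O(take_oath -> ¬waive_waiver). Since O(take_oath) holds, K gives O(¬waive_waiver).
Premise 2 is O(revoke_contract -> waive_waiver); contrapositively O(¬waive_waiver -> ¬revoke_contract). Since O(¬waive_waiver) holds, K gives O(¬revoke_contract).
Premise 8, O(¬issue_refund -> revoke_contract), contraposes to O(¬revoke_contract -> issue_refund); with O(¬revoke_contract) we get O(issue_refund).
Premises 3, 6, 11 do not contribute to this derivation.
So O(issue_refund) holds, i.e. F(¬issue_refund). The claim follows.

Yes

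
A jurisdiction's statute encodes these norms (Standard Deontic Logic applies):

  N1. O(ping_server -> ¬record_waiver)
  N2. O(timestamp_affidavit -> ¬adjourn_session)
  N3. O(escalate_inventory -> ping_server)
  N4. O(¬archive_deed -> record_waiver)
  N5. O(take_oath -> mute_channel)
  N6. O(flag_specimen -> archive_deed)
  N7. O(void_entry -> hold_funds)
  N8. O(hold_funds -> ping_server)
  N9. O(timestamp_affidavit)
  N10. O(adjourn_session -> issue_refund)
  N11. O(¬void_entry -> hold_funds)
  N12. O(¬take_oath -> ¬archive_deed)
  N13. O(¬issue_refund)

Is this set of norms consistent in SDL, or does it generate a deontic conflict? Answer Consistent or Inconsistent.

Consistent

Premise 10 is O(adjourn_session -> issue_refund), but O(adjourn_session) is not derivable from the premises, so it does not yield O(issue_refund).
So O(issue_refund) is not derivable, and the apparent clash with O(¬issue_refund) does not arise.
A world satisfying every obligation exists (e.g. adjourn_session=false, archive_deed=true, escalate_inventory=false, flag_specimen=false, hold_funds=true, issue_refund=false, mute_channel=true, ping_server=true, record_waiver=false, take_oath=true, timestamp_affidavit=true, void_entry=false); no atom is both obligatory and forbidden, so the set is consistent.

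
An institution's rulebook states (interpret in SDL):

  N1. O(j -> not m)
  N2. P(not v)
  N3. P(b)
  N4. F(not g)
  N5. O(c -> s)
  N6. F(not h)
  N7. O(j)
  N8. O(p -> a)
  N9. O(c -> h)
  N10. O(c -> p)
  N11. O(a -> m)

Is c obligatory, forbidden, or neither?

Premise 7 states O(j) outright.
Applying K to premise 1 (O(j -> not m)) and O(j) yields O(not m).
The contrapositive of premise 11 (O(a -> m)) is O(not m -> not a), and O(not m) is already established, so O(not a).
Premise 8 is O(p -> a); contrapositively O(not a -> not p). Since O(not a) holds, K gives O(not p).
Premise 10, O(c -> p), contraposes to O(not p -> not c); with O(not p) we get O(not c).
Premises 2, 3, 4, 5, 6, 9 do not contribute to this derivation.
Thus O(not c), which is F(c): c is forbidden.

Forbidden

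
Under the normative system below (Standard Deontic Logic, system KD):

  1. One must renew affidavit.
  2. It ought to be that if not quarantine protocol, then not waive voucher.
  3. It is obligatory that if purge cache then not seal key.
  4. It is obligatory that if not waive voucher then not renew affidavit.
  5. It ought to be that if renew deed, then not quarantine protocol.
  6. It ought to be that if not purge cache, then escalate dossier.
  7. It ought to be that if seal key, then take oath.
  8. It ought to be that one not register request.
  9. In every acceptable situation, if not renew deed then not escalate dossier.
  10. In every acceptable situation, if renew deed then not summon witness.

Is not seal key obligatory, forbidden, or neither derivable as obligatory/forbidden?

Obligatory

From premise 1 we have O(renew_affidavit).
Premise 4 is O(¬waive_voucher → ¬renew_affidavit); contrapositively O(renew_affidavit → waive_voucher). Since O(renew_affidavit) holds, K gives O(waive_voucher).
The contrapositive of premise 2 (O(¬quarantine_protocol → ¬waive_voucher)) is O(waive_voucher → quarantine_protocol), and O(waive_voucher) is already established, so O(quarantine_protocol).
Premise 5 is O(renew_deed → ¬quarantine_protocol); contrapositively O(quarantine_protocol → ¬renew_deed). Since O(quarantine_protocol) holds, K gives O(¬renew_deed).
From O(¬renew_deed) and premise 9, O(¬renew_deed → ¬escalate_dossier), we obtain O(¬escalate_dossier).
Premise 6 is O(¬purge_cache → escalate_dossier); contrapositively O(¬escalate_dossier → purge_cache). Since O(¬escalate_dossier) holds, K gives O(purge_cache).
Applying K to premise 3 (O(purge_cache → ¬seal_key)) and O(purge_cache) yields O(¬seal_key).
Premises 7, 8, 10 do not contribute to this derivation.
Hence ¬seal_key is obligatory.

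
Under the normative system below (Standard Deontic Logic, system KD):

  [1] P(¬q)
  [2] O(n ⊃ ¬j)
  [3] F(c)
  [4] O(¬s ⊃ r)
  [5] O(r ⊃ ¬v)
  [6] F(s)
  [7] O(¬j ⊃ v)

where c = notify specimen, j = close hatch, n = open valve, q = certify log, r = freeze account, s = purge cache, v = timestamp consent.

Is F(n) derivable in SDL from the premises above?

Premise 6 is F(s), i.e. O(¬s).
Applying K to premise 4 (O(¬s ⊃ r)) and O(¬s) yields O(r).
Applying K to premise 5 (O(r ⊃ ¬v)) and O(r) yields O(¬v).
Premise 7, O(¬j ⊃ v), contraposes to O(¬v ⊃ j); with O(¬v) we get O(j).
Premise 2 is O(n ⊃ ¬j); contrapositively O(j ⊃ ¬n). Since O(j) holds, K gives O(¬n).
Premises 1, 3 do not contribute to this derivation.
So O(¬n) holds, i.e. F(n). The claim follows.

Yes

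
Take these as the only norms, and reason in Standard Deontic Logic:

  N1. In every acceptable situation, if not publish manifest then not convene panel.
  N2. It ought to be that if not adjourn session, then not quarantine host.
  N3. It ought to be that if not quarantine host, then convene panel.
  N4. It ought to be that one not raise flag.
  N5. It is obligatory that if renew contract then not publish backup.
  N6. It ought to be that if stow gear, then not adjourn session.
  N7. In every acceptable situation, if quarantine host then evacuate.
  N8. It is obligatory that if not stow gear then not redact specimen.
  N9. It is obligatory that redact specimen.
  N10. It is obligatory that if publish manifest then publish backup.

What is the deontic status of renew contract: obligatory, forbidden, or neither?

Forbidden

Premise 9 states O(redact_specimen) outright.
The contrapositive of premise 8 (O(¬stow_gear → ¬redact_specimen)) is O(redact_specimen → stow_gear), and O(redact_specimen) is already established, so O(stow_gear).
Applying K to premise 6 (O(stow_gear → ¬adjourn_session)) and O(stow_gear) yields O(¬adjourn_session).
Premise 2 is O(¬adjourn_session → ¬quarantine_host); since O(¬adjourn_session), deontic closure gives O(¬quarantine_host).
Premise 3 is O(¬quarantine_host → convene_panel); since O(¬quarantine_host), deontic closure gives O(convene_panel).
The contrapositive of premise 1 (O(¬publish_manifest → ¬convene_panel)) is O(convene_panel → publish_manifest), and O(convene_panel) is already established, so O(publish_manifest).
Applying K to premise 10 (O(publish_manifest → publish_backup)) and O(publish_manifest) yields O(publish_backup).
The contrapositive of premise 5 (O(renew_contract → ¬publish_backup)) is O(publish_backup → ¬renew_contract), and O(publish_backup) is already established, so O(¬renew_contract).
Premises 4, 7 do not contribute to this derivation.
Thus O(¬renew_contract), which is F(renew_contract): renew_contract is forbidden.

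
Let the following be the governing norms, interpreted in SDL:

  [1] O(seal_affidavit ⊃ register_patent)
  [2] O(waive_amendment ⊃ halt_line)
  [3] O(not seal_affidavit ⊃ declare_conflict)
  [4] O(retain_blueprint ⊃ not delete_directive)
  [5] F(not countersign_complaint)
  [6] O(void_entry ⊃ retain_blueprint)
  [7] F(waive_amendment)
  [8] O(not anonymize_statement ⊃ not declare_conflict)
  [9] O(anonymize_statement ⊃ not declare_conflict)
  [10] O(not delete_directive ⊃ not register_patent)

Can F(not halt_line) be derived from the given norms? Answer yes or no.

No

Premise 2 is O(waive_amendment ⊃ halt_line), but O(waive_amendment) is not derivable from the premises, so it does not yield O(halt_line).
No other premise forces O(halt_line). An ideal world satisfying every premise can still have not halt_line true, so F(not halt_line) is not derivable.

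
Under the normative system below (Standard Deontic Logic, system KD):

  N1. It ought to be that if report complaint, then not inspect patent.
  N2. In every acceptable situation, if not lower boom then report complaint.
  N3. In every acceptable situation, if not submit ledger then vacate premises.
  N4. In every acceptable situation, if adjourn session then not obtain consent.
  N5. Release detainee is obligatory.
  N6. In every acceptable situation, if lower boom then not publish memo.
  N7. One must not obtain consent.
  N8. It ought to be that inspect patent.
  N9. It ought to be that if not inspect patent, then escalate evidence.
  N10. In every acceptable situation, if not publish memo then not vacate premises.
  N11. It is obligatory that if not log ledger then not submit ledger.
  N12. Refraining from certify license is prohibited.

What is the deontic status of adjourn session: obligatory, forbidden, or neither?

Neither

Premise 4 is O(adjourn_session → ¬obtain_consent); even if O(¬obtain_consent) held, inferring O(adjourn_session) would be affirming the consequent — invalid.
No premise or chain of K-axiom applications forces O(adjourn_session), and none forces O(¬adjourn_session). So adjourn_session is neither obligatory nor forbidden under these norms.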